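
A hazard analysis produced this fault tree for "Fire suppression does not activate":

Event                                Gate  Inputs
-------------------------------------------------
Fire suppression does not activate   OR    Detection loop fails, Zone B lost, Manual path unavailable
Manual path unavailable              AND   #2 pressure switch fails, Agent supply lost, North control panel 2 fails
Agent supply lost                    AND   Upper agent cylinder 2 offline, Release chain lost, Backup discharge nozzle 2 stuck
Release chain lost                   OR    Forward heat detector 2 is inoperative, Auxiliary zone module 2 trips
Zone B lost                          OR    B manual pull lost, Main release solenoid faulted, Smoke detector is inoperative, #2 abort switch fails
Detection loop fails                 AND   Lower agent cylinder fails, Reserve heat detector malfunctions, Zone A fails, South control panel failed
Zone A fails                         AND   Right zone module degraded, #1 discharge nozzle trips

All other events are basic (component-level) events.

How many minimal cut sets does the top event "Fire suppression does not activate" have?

Zone A fails [AND]: one cut set from each child combined → 1 × 1 = 1 cut set(s).
Detection loop fails [AND]: one cut set from each child combined → 1 × 1 × 1 × 1 = 1 cut set(s).
Zone B lost [OR]: union of children's cut sets → 4 cut set(s).
Release chain lost [OR]: union of children's cut sets → 2 cut set(s).
Agent supply lost [AND]: one cut set from each child combined → 1 × 2 × 1 = 2 cut set(s).
Manual path unavailable [AND]: one cut set from each child combined → 1 × 2 × 1 = 2 cut set(s).
Fire suppression does not activate [OR]: union of children's cut sets → 7 cut set(s).
Minimal cut sets: {#1 discharge nozzle trips, Lower agent cylinder fails, Reserve heat detector malfunctions, Right zone module degraded, South control panel failed}; {B manual pull lost}; {Main release solenoid faulted}; {Smoke detector is inoperative}; {#2 abort switch fails}; {#2 pressure switch fails, Backup discharge nozzle 2 stuck, Forward heat detector 2 is inoperative, North control panel 2 fails, Upper agent cylinder 2 offline}; {#2 pressure switch fails, Auxiliary zone module 2 trips, Backup discharge nozzle 2 stuck, North control panel 2 fails, Upper agent cylinder 2 offline}.

7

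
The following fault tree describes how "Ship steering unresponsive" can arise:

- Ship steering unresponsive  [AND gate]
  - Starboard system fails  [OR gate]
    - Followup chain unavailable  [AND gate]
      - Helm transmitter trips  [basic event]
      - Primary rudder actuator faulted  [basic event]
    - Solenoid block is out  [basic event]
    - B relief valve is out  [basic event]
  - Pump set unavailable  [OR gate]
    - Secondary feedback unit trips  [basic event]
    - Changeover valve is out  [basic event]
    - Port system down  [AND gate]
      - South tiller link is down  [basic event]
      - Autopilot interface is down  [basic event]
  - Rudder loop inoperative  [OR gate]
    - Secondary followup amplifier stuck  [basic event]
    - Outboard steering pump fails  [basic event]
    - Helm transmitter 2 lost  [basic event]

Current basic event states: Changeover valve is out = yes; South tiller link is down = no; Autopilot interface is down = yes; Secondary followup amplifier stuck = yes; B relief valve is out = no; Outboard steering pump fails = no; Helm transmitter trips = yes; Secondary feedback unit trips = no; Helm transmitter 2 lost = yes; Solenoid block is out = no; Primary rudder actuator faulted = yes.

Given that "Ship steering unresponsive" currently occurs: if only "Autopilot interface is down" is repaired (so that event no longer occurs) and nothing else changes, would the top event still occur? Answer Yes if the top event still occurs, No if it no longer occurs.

Yes

Counterfactual: set "Autopilot interface is down" to not occurred.
Followup chain unavailable [AND]: Helm transmitter trips=occurs, Primary rudder actuator faulted=occurs → all inputs occur → occurs.
Starboard system fails [OR]: Followup chain unavailable=occurs, Solenoid block is out=not, B relief valve is out=not → at least one input occurs → occurs.
Port system down [AND]: South tiller link is down=not, Autopilot interface is down=not → not all inputs occur → does not occur.
Pump set unavailable [OR]: Secondary feedback unit trips=not, Changeover valve is out=occurs, Port system down=not → at least one input occurs → occurs.
Rudder loop inoperative [OR]: Secondary followup amplifier stuck=occurs, Outboard steering pump fails=not, Helm transmitter 2 lost=occurs → at least one input occurs → occurs.
Ship steering unresponsive [AND]: Starboard system fails=occurs, Pump set unavailable=occurs, Rudder loop inoperative=occurs → all inputs occur → occurs.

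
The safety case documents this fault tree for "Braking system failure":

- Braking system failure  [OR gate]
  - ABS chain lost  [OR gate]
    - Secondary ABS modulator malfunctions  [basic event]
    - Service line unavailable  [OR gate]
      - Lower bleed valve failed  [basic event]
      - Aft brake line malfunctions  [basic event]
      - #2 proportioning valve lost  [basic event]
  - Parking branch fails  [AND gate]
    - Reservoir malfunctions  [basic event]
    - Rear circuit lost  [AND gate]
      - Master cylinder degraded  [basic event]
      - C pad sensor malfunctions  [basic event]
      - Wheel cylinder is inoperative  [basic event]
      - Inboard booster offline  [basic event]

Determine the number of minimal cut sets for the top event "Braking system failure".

Service line unavailable [OR]: union of children's cut sets → 3 cut set(s).
ABS chain lost [OR]: union of children's cut sets → 4 cut set(s).
Rear circuit lost [AND]: one cut set from each child combined → 1 × 1 × 1 × 1 = 1 cut set(s).
Parking branch fails [AND]: one cut set from each child combined → 1 × 1 = 1 cut set(s).
Braking system failure [OR]: union of children's cut sets → 5 cut set(s).
Minimal cut sets: {Secondary ABS modulator malfunctions}; {Lower bleed valve failed}; {Aft brake line malfunctions}; {#2 proportioning valve lost}; {C pad sensor malfunctions, Inboard booster offline, Master cylinder degraded, Reservoir malfunctions, Wheel cylinder is inoperative}.

5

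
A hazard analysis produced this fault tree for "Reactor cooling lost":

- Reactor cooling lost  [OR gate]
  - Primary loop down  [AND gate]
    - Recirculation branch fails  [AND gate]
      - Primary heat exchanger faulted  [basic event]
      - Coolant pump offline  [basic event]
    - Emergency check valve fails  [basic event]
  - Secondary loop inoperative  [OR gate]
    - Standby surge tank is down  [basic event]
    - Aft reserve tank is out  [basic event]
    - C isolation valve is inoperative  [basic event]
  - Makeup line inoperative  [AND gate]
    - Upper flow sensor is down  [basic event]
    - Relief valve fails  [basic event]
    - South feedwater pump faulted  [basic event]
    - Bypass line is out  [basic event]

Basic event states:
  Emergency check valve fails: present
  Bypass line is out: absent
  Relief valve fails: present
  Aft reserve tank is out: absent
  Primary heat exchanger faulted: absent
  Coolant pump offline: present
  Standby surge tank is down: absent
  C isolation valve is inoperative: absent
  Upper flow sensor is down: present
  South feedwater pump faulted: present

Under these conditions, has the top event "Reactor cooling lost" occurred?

Recirculation branch fails [AND]: Primary heat exchanger faulted=not, Coolant pump offline=occurs → not all inputs occur → does not occur.
Primary loop down [AND]: Recirculation branch fails=not, Emergency check valve fails=occurs → not all inputs occur → does not occur.
Secondary loop inoperative [OR]: Standby surge tank is down=not, Aft reserve tank is out=not, C isolation valve is inoperative=not → no input occurs → does not occur.
Makeup line inoperative [AND]: Upper flow sensor is down=occurs, Relief valve fails=occurs, South feedwater pump faulted=occurs, Bypass line is out=not → not all inputs occur → does not occur.
Reactor cooling lost [OR]: Primary loop down=not, Secondary loop inoperative=not, Makeup line inoperative=not → no input occurs → does not occur.

No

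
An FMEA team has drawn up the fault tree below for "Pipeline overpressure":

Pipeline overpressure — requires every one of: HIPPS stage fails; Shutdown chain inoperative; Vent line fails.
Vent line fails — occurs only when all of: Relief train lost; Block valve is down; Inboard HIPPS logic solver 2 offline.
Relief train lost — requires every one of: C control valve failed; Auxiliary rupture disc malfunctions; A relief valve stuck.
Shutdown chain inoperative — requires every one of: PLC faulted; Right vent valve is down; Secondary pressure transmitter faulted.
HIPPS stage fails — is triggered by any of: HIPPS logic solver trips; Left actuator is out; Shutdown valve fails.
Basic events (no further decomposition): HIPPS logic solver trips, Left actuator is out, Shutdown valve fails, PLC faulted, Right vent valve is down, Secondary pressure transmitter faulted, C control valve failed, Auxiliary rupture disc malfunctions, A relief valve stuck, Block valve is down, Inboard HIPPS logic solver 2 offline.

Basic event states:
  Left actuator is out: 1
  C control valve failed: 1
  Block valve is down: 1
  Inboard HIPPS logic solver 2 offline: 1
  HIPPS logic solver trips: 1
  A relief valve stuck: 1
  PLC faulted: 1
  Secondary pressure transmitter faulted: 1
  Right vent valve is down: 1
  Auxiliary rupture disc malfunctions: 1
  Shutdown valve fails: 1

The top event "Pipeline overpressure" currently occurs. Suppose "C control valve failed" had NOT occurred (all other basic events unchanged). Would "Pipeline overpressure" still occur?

Counterfactual: set "C control valve failed" to not occurred.
HIPPS stage fails [OR]: HIPPS logic solver trips=occurs, Left actuator is out=occurs, Shutdown valve fails=occurs → at least one input occurs → occurs.
Shutdown chain inoperative [AND]: PLC faulted=occurs, Right vent valve is down=occurs, Secondary pressure transmitter faulted=occurs → all inputs occur → occurs.
Relief train lost [AND]: C control valve failed=not, Auxiliary rupture disc malfunctions=occurs, A relief valve stuck=occurs → not all inputs occur → does not occur.
Vent line fails [AND]: Relief train lost=not, Block valve is down=occurs, Inboard HIPPS logic solver 2 offline=occurs → not all inputs occur → does not occur.
Pipeline overpressure [AND]: HIPPS stage fails=occurs, Shutdown chain inoperative=occurs, Vent line fails=not → not all inputs occur → does not occur.

No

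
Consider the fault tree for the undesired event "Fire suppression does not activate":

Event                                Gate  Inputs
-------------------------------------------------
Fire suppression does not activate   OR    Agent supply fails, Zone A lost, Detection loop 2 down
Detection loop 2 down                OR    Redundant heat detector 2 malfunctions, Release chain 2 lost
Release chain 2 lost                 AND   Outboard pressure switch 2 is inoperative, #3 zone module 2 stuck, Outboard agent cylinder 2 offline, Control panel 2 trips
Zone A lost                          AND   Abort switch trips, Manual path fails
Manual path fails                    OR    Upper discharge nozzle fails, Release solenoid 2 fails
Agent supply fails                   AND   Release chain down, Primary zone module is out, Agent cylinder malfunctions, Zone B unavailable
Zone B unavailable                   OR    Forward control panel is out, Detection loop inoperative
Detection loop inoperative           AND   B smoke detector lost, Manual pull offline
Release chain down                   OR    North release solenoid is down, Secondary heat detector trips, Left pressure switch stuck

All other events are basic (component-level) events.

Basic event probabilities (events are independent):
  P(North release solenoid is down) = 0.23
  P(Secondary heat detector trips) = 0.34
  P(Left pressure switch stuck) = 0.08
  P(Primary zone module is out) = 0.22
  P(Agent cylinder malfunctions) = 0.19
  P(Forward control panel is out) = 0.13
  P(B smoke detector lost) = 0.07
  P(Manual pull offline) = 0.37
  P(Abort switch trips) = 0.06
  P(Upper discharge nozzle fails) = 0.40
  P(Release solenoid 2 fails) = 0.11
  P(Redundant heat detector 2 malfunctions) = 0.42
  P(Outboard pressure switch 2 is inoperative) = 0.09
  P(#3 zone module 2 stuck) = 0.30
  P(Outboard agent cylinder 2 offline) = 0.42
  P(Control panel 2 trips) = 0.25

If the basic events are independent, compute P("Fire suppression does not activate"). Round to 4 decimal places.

0.4397

P(Release chain down) [OR] = 1 − (1−0.23) × (1−0.34) × (1−0.08) = 0.532456
P(Detection loop inoperative) [AND] = 0.07 × 0.37 = 0.025900
P(Zone B unavailable) [OR] = 1 − (1−0.13) × (1−0.025900) = 0.152533
P(Agent supply fails) [AND] = 0.532456 × 0.22 × 0.19 × 0.152533 = 0.003395
P(Manual path fails) [OR] = 1 − (1−0.40) × (1−0.11) = 0.466000
P(Zone A lost) [AND] = 0.06 × 0.466000 = 0.027960
P(Release chain 2 lost) [AND] = 0.09 × 0.30 × 0.42 × 0.25 = 0.002835
P(Detection loop 2 down) [OR] = 1 − (1−0.42) × (1−0.002835) = 0.421644
P(Fire suppression does not activate) [OR] = 1 − (1−0.003395) × (1−0.027960) × (1−0.421644) = 0.439723
Rounded to 4 decimal places: P(Fire suppression does not activate) ≈ 0.4397.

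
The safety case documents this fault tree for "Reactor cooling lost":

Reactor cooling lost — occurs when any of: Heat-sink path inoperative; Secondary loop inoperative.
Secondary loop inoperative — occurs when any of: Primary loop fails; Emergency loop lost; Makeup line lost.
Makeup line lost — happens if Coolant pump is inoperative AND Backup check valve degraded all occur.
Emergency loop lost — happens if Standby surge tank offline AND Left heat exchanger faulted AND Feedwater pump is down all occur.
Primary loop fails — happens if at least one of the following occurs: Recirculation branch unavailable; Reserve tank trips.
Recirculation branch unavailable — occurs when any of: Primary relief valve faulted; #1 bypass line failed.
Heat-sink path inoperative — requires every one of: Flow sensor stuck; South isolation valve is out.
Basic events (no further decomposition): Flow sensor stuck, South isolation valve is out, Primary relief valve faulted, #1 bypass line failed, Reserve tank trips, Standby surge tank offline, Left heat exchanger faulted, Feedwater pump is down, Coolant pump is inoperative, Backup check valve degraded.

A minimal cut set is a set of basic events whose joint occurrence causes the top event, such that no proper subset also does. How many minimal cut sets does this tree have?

Heat-sink path inoperative [AND]: one cut set from each child combined → 1 × 1 = 1 cut set(s).
Recirculation branch unavailable [OR]: union of children's cut sets → 2 cut set(s).
Primary loop fails [OR]: union of children's cut sets → 3 cut set(s).
Emergency loop lost [AND]: one cut set from each child combined → 1 × 1 × 1 = 1 cut set(s).
Makeup line lost [AND]: one cut set from each child combined → 1 × 1 = 1 cut set(s).
Secondary loop inoperative [OR]: union of children's cut sets → 5 cut set(s).
Reactor cooling lost [OR]: union of children's cut sets → 6 cut set(s).
Minimal cut sets: {Flow sensor stuck, South isolation valve is out}; {Primary relief valve faulted}; {#1 bypass line failed}; {Reserve tank trips}; {Feedwater pump is down, Left heat exchanger faulted, Standby surge tank offline}; {Backup check valve degraded, Coolant pump is inoperative}.

6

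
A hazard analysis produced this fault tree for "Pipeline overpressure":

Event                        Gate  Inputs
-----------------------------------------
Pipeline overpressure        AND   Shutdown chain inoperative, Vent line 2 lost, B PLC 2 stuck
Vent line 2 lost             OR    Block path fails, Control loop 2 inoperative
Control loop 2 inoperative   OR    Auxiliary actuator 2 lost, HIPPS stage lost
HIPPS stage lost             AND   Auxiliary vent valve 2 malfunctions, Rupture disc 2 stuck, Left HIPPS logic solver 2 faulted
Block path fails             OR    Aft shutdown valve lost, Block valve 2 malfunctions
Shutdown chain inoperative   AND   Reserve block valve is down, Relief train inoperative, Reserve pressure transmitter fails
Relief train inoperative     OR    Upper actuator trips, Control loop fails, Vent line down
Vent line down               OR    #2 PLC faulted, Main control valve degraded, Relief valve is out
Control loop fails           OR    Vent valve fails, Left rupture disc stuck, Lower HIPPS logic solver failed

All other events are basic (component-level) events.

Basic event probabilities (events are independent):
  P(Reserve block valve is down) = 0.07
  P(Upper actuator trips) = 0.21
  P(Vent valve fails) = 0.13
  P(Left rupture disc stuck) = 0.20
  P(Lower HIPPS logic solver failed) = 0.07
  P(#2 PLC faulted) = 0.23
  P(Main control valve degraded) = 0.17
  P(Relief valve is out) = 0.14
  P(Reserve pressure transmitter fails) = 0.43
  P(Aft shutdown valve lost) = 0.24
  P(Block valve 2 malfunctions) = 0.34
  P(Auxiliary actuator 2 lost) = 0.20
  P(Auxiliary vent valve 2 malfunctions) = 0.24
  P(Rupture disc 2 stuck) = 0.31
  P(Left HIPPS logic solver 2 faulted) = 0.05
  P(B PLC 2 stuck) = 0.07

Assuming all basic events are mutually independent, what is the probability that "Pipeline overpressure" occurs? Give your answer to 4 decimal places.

P(Control loop fails) [OR] = 1 − (1−0.13) × (1−0.20) × (1−0.07) = 0.352720
P(Vent line down) [OR] = 1 − (1−0.23) × (1−0.17) × (1−0.14) = 0.450374
P(Relief train inoperative) [OR] = 1 − (1−0.21) × (1−0.352720) × (1−0.450374) = 0.718948
P(Shutdown chain inoperative) [AND] = 0.07 × 0.718948 × 0.43 = 0.021640
P(Block path fails) [OR] = 1 − (1−0.24) × (1−0.34) = 0.498400
P(HIPPS stage lost) [AND] = 0.24 × 0.31 × 0.05 = 0.003720
P(Control loop 2 inoperative) [OR] = 1 − (1−0.20) × (1−0.003720) = 0.202976
P(Vent line 2 lost) [OR] = 1 − (1−0.498400) × (1−0.202976) = 0.600213
P(Pipeline overpressure) [AND] = 0.021640 × 0.600213 × 0.07 = 0.000909
Rounded to 4 decimal places: P(Pipeline overpressure) ≈ 0.0009.

0.0009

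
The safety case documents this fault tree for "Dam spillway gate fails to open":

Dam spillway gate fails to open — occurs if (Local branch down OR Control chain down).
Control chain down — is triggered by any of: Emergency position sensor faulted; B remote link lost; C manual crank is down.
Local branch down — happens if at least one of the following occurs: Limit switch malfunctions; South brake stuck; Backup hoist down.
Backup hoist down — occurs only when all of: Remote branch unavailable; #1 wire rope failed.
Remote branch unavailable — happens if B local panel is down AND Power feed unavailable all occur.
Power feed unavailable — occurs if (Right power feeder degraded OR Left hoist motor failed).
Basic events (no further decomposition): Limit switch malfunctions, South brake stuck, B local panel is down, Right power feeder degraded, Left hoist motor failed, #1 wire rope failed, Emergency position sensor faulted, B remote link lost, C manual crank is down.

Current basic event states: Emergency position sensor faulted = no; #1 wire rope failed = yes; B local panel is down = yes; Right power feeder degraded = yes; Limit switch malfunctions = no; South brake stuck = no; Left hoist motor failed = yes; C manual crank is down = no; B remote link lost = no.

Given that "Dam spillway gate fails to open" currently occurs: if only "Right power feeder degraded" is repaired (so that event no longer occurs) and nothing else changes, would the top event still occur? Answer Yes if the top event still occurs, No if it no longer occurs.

Yes

Counterfactual: set "Right power feeder degraded" to not occurred.
Power feed unavailable [OR]: Right power feeder degraded=not, Left hoist motor failed=occurs → at least one input occurs → occurs.
Remote branch unavailable [AND]: B local panel is down=occurs, Power feed unavailable=occurs → all inputs occur → occurs.
Backup hoist down [AND]: Remote branch unavailable=occurs, #1 wire rope failed=occurs → all inputs occur → occurs.
Local branch down [OR]: Limit switch malfunctions=not, South brake stuck=not, Backup hoist down=occurs → at least one input occurs → occurs.
Control chain down [OR]: Emergency position sensor faulted=not, B remote link lost=not, C manual crank is down=not → no input occurs → does not occur.
Dam spillway gate fails to open [OR]: Local branch down=occurs, Control chain down=not → at least one input occurs → occurs.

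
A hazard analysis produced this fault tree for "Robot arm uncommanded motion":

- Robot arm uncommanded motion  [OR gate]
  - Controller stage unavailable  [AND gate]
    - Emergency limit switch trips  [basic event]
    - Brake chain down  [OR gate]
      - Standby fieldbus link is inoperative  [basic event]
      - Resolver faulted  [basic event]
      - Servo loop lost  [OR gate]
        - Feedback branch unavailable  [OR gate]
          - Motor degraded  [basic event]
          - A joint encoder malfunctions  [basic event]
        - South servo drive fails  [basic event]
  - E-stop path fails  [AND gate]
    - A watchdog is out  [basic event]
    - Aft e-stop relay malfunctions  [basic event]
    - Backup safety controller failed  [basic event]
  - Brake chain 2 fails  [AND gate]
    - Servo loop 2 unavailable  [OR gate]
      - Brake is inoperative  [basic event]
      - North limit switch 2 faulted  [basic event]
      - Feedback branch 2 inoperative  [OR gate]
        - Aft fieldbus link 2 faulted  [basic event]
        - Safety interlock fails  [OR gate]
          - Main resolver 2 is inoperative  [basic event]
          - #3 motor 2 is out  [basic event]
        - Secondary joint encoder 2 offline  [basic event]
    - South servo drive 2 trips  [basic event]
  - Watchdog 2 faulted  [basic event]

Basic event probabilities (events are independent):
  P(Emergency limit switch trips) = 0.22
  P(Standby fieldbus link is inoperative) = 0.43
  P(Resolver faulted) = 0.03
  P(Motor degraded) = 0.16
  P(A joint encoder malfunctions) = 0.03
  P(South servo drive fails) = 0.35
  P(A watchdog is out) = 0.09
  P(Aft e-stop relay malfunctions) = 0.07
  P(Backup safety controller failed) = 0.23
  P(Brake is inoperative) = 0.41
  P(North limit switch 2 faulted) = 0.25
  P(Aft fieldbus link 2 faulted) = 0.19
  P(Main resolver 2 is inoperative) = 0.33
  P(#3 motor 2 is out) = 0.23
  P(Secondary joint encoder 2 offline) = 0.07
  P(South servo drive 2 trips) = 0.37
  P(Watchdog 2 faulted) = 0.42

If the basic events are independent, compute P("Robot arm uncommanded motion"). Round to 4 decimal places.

0.6608

P(Feedback branch unavailable) [OR] = 1 − (1−0.16) × (1−0.03) = 0.185200
P(Servo loop lost) [OR] = 1 − (1−0.185200) × (1−0.35) = 0.470380
P(Brake chain down) [OR] = 1 − (1−0.43) × (1−0.03) × (1−0.470380) = 0.707173
P(Controller stage unavailable) [AND] = 0.22 × 0.707173 = 0.155578
P(E-stop path fails) [AND] = 0.09 × 0.07 × 0.23 = 0.001449
P(Safety interlock fails) [OR] = 1 − (1−0.33) × (1−0.23) = 0.484100
P(Feedback branch 2 inoperative) [OR] = 1 − (1−0.19) × (1−0.484100) × (1−0.07) = 0.611373
P(Servo loop 2 unavailable) [OR] = 1 − (1−0.41) × (1−0.25) × (1−0.611373) = 0.828033
P(Brake chain 2 fails) [AND] = 0.828033 × 0.37 = 0.306372
P(Robot arm uncommanded motion) [OR] = 1 − (1−0.155578) × (1−0.001449) × (1−0.306372) × (1−0.42) = 0.660778
Rounded to 4 decimal places: P(Robot arm uncommanded motion) ≈ 0.6608.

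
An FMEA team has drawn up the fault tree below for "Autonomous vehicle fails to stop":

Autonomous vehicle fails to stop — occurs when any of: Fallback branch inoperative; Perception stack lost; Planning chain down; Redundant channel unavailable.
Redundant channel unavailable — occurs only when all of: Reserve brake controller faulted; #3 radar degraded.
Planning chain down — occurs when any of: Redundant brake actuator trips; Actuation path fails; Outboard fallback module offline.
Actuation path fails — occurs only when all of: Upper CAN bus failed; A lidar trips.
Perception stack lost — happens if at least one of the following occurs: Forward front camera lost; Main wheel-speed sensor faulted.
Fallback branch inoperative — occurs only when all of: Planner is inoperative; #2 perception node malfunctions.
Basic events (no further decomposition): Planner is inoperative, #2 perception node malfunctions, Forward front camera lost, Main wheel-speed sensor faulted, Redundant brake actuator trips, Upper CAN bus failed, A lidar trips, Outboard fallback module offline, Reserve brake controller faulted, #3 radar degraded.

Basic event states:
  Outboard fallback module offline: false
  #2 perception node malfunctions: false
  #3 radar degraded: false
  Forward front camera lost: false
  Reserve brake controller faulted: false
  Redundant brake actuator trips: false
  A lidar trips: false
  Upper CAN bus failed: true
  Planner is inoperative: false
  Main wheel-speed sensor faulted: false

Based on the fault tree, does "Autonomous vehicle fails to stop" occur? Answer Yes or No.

Fallback branch inoperative [AND]: Planner is inoperative=not, #2 perception node malfunctions=not → not all inputs occur → does not occur.
Perception stack lost [OR]: Forward front camera lost=not, Main wheel-speed sensor faulted=not → no input occurs → does not occur.
Actuation path fails [AND]: Upper CAN bus failed=occurs, A lidar trips=not → not all inputs occur → does not occur.
Planning chain down [OR]: Redundant brake actuator trips=not, Actuation path fails=not, Outboard fallback module offline=not → no input occurs → does not occur.
Redundant channel unavailable [AND]: Reserve brake controller faulted=not, #3 radar degraded=not → not all inputs occur → does not occur.
Autonomous vehicle fails to stop [OR]: Fallback branch inoperative=not, Perception stack lost=not, Planning chain down=not, Redundant channel unavailable=not → no input occurs → does not occur.

No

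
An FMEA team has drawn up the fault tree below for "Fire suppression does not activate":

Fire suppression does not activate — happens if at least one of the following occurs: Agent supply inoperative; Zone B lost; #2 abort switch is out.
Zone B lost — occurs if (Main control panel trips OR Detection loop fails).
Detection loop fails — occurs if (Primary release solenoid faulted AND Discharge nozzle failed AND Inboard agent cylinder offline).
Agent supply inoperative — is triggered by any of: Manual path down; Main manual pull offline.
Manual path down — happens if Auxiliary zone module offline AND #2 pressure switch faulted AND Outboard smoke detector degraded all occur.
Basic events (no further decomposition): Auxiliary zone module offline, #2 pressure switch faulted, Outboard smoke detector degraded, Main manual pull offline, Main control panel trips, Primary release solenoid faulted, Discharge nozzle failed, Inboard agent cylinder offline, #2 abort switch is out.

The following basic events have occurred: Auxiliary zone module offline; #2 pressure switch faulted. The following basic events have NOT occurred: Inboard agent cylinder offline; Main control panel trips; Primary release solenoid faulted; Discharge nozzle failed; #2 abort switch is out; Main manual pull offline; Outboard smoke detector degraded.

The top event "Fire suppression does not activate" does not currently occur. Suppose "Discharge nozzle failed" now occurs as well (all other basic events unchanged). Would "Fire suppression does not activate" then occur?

No

Counterfactual: set "Discharge nozzle failed" to occurred.
Manual path down [AND]: Auxiliary zone module offline=occurs, #2 pressure switch faulted=occurs, Outboard smoke detector degraded=not → not all inputs occur → does not occur.
Agent supply inoperative [OR]: Manual path down=not, Main manual pull offline=not → no input occurs → does not occur.
Detection loop fails [AND]: Primary release solenoid faulted=not, Discharge nozzle failed=occurs, Inboard agent cylinder offline=not → not all inputs occur → does not occur.
Zone B lost [OR]: Main control panel trips=not, Detection loop fails=not → no input occurs → does not occur.
Fire suppression does not activate [OR]: Agent supply inoperative=not, Zone B lost=not, #2 abort switch is out=not → no input occurs → does not occur.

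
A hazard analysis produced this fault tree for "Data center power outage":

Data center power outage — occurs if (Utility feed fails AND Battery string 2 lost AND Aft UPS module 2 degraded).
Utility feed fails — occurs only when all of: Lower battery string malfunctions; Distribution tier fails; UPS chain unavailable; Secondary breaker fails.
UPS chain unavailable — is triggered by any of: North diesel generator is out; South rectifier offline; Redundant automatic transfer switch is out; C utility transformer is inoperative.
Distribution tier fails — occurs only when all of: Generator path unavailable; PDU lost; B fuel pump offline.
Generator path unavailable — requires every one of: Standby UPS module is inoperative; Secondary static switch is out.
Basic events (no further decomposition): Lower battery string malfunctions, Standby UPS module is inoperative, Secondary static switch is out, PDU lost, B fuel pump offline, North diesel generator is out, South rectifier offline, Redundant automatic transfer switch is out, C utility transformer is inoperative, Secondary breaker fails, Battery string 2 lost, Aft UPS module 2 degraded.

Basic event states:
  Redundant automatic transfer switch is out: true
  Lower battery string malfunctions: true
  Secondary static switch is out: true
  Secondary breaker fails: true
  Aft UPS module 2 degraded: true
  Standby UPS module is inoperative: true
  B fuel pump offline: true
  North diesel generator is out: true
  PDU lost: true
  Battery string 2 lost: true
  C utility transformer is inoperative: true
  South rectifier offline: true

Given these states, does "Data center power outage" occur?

Yes

Generator path unavailable [AND]: Standby UPS module is inoperative=occurs, Secondary static switch is out=occurs → all inputs occur → occurs.
Distribution tier fails [AND]: Generator path unavailable=occurs, PDU lost=occurs, B fuel pump offline=occurs → all inputs occur → occurs.
UPS chain unavailable [OR]: North diesel generator is out=occurs, South rectifier offline=occurs, Redundant automatic transfer switch is out=occurs, C utility transformer is inoperative=occurs → at least one input occurs → occurs.
Utility feed fails [AND]: Lower battery string malfunctions=occurs, Distribution tier fails=occurs, UPS chain unavailable=occurs, Secondary breaker fails=occurs → all inputs occur → occurs.
Data center power outage [AND]: Utility feed fails=occurs, Battery string 2 lost=occurs, Aft UPS module 2 degraded=occurs → all inputs occur → occurs.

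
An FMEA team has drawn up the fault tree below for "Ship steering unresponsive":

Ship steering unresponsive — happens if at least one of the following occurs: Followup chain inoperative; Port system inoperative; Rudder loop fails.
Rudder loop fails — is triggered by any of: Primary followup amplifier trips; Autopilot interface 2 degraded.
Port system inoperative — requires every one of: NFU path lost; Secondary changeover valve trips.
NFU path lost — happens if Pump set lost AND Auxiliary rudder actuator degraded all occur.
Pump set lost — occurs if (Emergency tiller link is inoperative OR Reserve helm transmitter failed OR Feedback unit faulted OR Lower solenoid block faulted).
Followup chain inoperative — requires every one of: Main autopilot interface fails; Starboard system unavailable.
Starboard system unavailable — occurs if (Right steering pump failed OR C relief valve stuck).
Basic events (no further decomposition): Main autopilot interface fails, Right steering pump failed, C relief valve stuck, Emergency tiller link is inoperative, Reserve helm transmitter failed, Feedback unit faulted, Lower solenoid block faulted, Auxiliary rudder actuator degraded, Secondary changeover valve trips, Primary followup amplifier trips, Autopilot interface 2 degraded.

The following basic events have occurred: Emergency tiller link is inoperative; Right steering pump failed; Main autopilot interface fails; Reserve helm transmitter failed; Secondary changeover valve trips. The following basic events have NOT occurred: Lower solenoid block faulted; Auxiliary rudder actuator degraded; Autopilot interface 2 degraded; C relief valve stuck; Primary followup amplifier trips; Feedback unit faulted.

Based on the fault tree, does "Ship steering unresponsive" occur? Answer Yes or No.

Yes

Starboard system unavailable [OR]: Right steering pump failed=occurs, C relief valve stuck=not → at least one input occurs → occurs.
Followup chain inoperative [AND]: Main autopilot interface fails=occurs, Starboard system unavailable=occurs → all inputs occur → occurs.
Pump set lost [OR]: Emergency tiller link is inoperative=occurs, Reserve helm transmitter failed=occurs, Feedback unit faulted=not, Lower solenoid block faulted=not → at least one input occurs → occurs.
NFU path lost [AND]: Pump set lost=occurs, Auxiliary rudder actuator degraded=not → not all inputs occur → does not occur.
Port system inoperative [AND]: NFU path lost=not, Secondary changeover valve trips=occurs → not all inputs occur → does not occur.
Rudder loop fails [OR]: Primary followup amplifier trips=not, Autopilot interface 2 degraded=not → no input occurs → does not occur.
Ship steering unresponsive [OR]: Followup chain inoperative=occurs, Port system inoperative=not, Rudder loop fails=not → at least one input occurs → occurs.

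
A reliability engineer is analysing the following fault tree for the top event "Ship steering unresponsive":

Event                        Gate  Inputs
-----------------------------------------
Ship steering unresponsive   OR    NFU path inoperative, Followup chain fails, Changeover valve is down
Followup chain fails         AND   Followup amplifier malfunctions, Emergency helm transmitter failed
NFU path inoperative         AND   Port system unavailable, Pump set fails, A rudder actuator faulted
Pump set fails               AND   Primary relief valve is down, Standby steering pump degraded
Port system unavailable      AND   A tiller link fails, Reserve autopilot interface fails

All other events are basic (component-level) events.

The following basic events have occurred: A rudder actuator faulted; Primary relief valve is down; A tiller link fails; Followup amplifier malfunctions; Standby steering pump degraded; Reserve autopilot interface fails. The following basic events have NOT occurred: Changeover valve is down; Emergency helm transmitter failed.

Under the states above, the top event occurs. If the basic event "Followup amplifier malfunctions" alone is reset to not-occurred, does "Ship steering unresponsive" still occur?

Yes

Counterfactual: set "Followup amplifier malfunctions" to not occurred.
Port system unavailable [AND]: A tiller link fails=occurs, Reserve autopilot interface fails=occurs → all inputs occur → occurs.
Pump set fails [AND]: Primary relief valve is down=occurs, Standby steering pump degraded=occurs → all inputs occur → occurs.
NFU path inoperative [AND]: Port system unavailable=occurs, Pump set fails=occurs, A rudder actuator faulted=occurs → all inputs occur → occurs.
Followup chain fails [AND]: Followup amplifier malfunctions=not, Emergency helm transmitter failed=not → not all inputs occur → does not occur.
Ship steering unresponsive [OR]: NFU path inoperative=occurs, Followup chain fails=not, Changeover valve is down=not → at least one input occurs → occurs.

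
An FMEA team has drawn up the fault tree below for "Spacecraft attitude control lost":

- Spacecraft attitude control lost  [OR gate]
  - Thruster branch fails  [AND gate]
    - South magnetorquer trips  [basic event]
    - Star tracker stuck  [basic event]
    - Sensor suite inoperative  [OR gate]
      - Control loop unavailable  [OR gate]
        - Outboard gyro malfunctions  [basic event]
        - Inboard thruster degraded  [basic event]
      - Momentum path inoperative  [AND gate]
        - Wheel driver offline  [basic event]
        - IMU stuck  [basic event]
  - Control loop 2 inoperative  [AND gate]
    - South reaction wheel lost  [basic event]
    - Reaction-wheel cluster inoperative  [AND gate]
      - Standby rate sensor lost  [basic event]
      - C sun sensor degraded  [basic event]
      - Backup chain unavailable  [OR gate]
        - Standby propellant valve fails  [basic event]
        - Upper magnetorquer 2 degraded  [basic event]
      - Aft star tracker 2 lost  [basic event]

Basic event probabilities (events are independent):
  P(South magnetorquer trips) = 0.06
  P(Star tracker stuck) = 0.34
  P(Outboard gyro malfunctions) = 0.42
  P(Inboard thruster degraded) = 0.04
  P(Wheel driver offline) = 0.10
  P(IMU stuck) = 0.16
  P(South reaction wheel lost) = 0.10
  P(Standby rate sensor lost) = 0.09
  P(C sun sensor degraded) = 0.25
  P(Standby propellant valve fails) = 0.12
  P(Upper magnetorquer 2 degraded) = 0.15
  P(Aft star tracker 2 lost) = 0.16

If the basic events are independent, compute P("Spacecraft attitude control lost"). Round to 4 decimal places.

0.0093

P(Control loop unavailable) [OR] = 1 − (1−0.42) × (1−0.04) = 0.443200
P(Momentum path inoperative) [AND] = 0.10 × 0.16 = 0.016000
P(Sensor suite inoperative) [OR] = 1 − (1−0.443200) × (1−0.016000) = 0.452109
P(Thruster branch fails) [AND] = 0.06 × 0.34 × 0.452109 = 0.009223
P(Backup chain unavailable) [OR] = 1 − (1−0.12) × (1−0.15) = 0.252000
P(Reaction-wheel cluster inoperative) [AND] = 0.09 × 0.25 × 0.252000 × 0.16 = 0.000907
P(Control loop 2 inoperative) [AND] = 0.10 × 0.000907 = 0.000091
P(Spacecraft attitude control lost) [OR] = 1 − (1−0.009223) × (1−0.000091) = 0.009313
Rounded to 4 decimal places: P(Spacecraft attitude control lost) ≈ 0.0093.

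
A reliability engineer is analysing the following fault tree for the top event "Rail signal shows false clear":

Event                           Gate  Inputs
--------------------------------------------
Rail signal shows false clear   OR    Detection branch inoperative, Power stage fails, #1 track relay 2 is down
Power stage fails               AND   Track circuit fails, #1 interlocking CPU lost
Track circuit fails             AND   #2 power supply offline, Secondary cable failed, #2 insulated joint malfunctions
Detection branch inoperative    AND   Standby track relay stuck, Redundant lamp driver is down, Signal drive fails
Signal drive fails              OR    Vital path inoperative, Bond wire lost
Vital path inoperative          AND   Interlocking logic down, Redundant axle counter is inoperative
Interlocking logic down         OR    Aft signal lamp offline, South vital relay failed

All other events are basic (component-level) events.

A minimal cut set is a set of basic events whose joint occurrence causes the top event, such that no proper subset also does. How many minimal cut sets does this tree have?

Interlocking logic down [OR]: union of children's cut sets → 2 cut set(s).
Vital path inoperative [AND]: one cut set from each child combined → 2 × 1 = 2 cut set(s).
Signal drive fails [OR]: union of children's cut sets → 3 cut set(s).
Detection branch inoperative [AND]: one cut set from each child combined → 1 × 1 × 3 = 3 cut set(s).
Track circuit fails [AND]: one cut set from each child combined → 1 × 1 × 1 = 1 cut set(s).
Power stage fails [AND]: one cut set from each child combined → 1 × 1 = 1 cut set(s).
Rail signal shows false clear [OR]: union of children's cut sets → 5 cut set(s).
Minimal cut sets: {Aft signal lamp offline, Redundant axle counter is inoperative, Redundant lamp driver is down, Standby track relay stuck}; {Redundant axle counter is inoperative, Redundant lamp driver is down, South vital relay failed, Standby track relay stuck}; {Bond wire lost, Redundant lamp driver is down, Standby track relay stuck}; {#1 interlocking CPU lost, #2 insulated joint malfunctions, #2 power supply offline, Secondary cable failed}; {#1 track relay 2 is down}.

5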